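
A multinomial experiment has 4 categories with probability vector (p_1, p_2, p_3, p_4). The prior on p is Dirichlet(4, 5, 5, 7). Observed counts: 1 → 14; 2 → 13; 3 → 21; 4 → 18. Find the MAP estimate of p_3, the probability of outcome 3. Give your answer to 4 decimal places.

The posterior is Dirichlet(αᵢ + nᵢ) = Dirichlet(18, 18, 26, 25).
For a Dirichlet(a₁,…,a_K) with all aᵢ > 1, the mode has j-th component (aⱼ − 1)/(Σaᵢ − K).
Here Σaᵢ = 87 and K = 4, so p_3 = (26 − 1)/(87 − 4) = 25/83 ≈ 0.3012.

MAP estimate: 0.3012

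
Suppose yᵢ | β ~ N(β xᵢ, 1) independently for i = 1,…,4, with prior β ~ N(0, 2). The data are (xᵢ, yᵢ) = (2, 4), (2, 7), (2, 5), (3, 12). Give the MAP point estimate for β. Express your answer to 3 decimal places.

log p(β | y) = −Σ(yᵢ − βxᵢ)²/(2·1) − β²/(2·2) + const.
Setting the derivative to zero: Σxᵢ(yᵢ − βxᵢ)/1 − β/2 = 0, so β = Σxᵢyᵢ / (Σxᵢ² + σ²/τ²).
Σxᵢyᵢ = 2·4 + 2·7 + 2·5 + 3·12 = 68; Σxᵢ² = 21; σ²/τ² = 0.5.
β̂_MAP = 68 / (21 + 0.5) = 68/21.5 ≈ 3.163.

β̂_MAP = 3.163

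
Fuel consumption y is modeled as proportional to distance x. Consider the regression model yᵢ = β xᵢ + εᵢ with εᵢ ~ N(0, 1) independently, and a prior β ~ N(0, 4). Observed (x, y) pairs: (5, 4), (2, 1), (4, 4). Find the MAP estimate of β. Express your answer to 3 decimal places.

log p(β | y) = −Σ(yᵢ − βxᵢ)²/(2·1) − β²/(2·4) + const.
Setting the derivative to zero: Σxᵢ(yᵢ − βxᵢ)/1 − β/4 = 0, so β = Σxᵢyᵢ / (Σxᵢ² + σ²/τ²).
Σxᵢyᵢ = 5·4 + 2·1 + 4·4 = 38; Σxᵢ² = 45; σ²/τ² = 0.25.
β̂_MAP = 38 / (45 + 0.25) = 38/45.25 ≈ 0.840.

β̂_MAP = 0.840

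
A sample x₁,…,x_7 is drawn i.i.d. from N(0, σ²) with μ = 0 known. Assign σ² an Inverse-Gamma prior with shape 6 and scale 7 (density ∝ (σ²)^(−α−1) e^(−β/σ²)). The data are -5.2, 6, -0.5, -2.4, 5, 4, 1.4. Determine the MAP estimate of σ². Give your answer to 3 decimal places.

σ̂²_MAP = 6.000

Sum of squared deviations about the known mean: SS = (-5.2−0)² + (6−0)² + (-0.5−0)² + (-2.4−0)² + (5−0)² + (4−0)² + (1.4−0)² = 112.01.
The Normal likelihood contributes (σ²)^(−n/2) exp(−SS/(2σ²)), so the posterior is Inverse-Gamma(α + n/2, β + SS/2) = Inverse-Gamma(9.5, 63.005).
The mode of Inverse-Gamma(a, b) is b/(a+1) = 63.005/10.5 ≈ 6.000.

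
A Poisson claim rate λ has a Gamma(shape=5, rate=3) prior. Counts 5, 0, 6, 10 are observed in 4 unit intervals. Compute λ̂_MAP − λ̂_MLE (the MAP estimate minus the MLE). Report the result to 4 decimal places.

MAP − MLE = -1.6786

Σxᵢ = 21. Posterior is Gamma(26, 7); MAP = (26−1)/7 = 25/7 ≈ 3.57143.
MLE = x̄ = 21/4 ≈ 5.25000.
Difference = 25/7 − 21/4 = -47/28 ≈ -1.6786.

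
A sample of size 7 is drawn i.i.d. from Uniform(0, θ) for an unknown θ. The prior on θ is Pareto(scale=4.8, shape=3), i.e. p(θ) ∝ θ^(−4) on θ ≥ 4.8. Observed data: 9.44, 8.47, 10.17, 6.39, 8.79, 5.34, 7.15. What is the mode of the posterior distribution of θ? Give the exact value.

θ̂_MAP = 10.17

The Uniform(0, θ) likelihood is θ^(−n) for θ ≥ max(xᵢ), zero otherwise. Here max(xᵢ) = 10.17.
Posterior ∝ θ^(−4) · θ^(−7) = θ^(−11) on θ ≥ max(4.8, 10.17) = 10.17.
This density is strictly decreasing in θ, so the posterior mode lies at the lower boundary of the support.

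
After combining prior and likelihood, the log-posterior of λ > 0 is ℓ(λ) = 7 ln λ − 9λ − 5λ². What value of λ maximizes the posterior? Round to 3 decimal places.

ℓ'(λ) = 7/λ − 9 − 10λ. Setting this to zero and multiplying by λ: 10λ² + 9λ − 7 = 0.
λ = (−9 + √(9² + 4·10·7)) / (2·10) = (−9 + √361) / 20 = (−9 + 19)/20 = 1/2.
ℓ''(λ) = −7/λ² − 10 < 0, confirming a maximum.

λ̂_MAP = 0.500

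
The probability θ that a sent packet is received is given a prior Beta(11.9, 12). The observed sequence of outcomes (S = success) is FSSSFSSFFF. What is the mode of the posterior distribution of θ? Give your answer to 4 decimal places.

θ̂_MAP = 0.4984

Prior: Beta(11.9, 12).
Data: 5 successes in 10 trials (from the sequence). The binomial likelihood contributes θ^5(1−θ)^5, so the posterior is Beta(11.9+5, 12+5) = Beta(16.9, 17).
For Beta(a, b) with a, b > 1 the mode is (a−1)/(a+b−2) = 15.9/31.9 ≈ 0.4984.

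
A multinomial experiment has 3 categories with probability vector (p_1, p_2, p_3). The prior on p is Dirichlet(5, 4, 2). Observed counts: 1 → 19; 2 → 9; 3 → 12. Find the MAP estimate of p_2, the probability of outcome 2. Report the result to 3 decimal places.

MAP estimate: 0.250

The posterior is Dirichlet(αᵢ + nᵢ) = Dirichlet(24, 13, 14).
For a Dirichlet(a₁,…,a_K) with all aᵢ > 1, the mode has j-th component (aⱼ − 1)/(Σaᵢ − K).
Here Σaᵢ = 51 and K = 3, so p_2 = (13 − 1)/(51 − 3) = 12/48 ≈ 0.250.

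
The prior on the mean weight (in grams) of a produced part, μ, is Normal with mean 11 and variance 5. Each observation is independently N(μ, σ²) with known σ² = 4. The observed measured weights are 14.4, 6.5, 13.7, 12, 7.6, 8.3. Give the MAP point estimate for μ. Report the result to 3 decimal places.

n = 6; x̄ = (14.4 + 6.5 + 13.7 + 12 + 7.6 + 8.3)/6 = 62.5/6 = 125/12 ≈ 10.4167.
For a Normal prior and Normal likelihood with known variance, the posterior is Normal; its mode equals its mean, the precision-weighted average.
Prior precision 1/σ₀² = 1/5 = 0.2; data precision n/σ² = 6/4 = 1.5.
μ̂ = (0.2·11 + 1.5·(125/12)) / (0.2 + 1.5) = 17.825/1.7 = 713/68 ≈ 10.485.

μ̂_MAP = 10.485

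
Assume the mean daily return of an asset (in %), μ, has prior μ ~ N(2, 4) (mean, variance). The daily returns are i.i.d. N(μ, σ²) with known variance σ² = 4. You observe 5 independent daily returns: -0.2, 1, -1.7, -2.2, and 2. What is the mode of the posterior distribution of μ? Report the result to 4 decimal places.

μ̂_MAP = 0.1500

n = 5; x̄ = ((-0.2) + 1 + (-1.7) + (-2.2) + 2)/5 = -1.1/5 = -0.22.
For a Normal prior and Normal likelihood with known variance, the posterior is Normal; its mode equals its mean, the precision-weighted average.
Prior precision 1/σ₀² = 1/4 = 0.25; data precision n/σ² = 5/4 = 1.25.
μ̂ = (0.25·2 + 1.25·(-0.22)) / (0.25 + 1.25) = 0.225/1.5 = 0.1500.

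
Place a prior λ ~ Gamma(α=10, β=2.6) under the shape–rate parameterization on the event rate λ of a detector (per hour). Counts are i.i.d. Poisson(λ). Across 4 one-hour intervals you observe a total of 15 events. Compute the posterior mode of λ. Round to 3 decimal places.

λ̂_MAP = 3.636

Σxᵢ = 15, n = 4.
Posterior ∝ λ^9e^(−2.6λ) · λ^15e^(−4λ) = λ^24e^(−6.6λ), i.e. Gamma(shape=25, rate=6.6).
The mode of a Gamma(a, b) with a ≥ 1 (shape–rate) is (a−1)/b = 24/6.6 ≈ 3.636.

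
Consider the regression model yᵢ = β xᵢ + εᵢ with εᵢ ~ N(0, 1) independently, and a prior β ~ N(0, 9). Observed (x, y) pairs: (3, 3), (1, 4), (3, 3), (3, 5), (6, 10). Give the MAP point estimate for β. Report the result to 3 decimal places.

log p(β | y) = −Σ(yᵢ − βxᵢ)²/(2·1) − β²/(2·9) + const.
Setting the derivative to zero: Σxᵢ(yᵢ − βxᵢ)/1 − β/9 = 0, so β = Σxᵢyᵢ / (Σxᵢ² + σ²/τ²).
Σxᵢyᵢ = 3·3 + 1·4 + 3·3 + 3·5 + 6·10 = 97; Σxᵢ² = 64; σ²/τ² = 1/9.
β̂_MAP = 97 / (64 + 1/9) = 97/(577/9) = 873/577 ≈ 1.513.

β̂_MAP = 1.513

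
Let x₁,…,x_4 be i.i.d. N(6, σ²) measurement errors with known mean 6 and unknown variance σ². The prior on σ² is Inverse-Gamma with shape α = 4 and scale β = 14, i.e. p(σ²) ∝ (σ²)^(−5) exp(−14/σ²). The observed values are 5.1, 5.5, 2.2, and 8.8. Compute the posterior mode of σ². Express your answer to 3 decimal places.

Sum of squared deviations about the known mean: SS = (5.1−6)² + (5.5−6)² + (2.2−6)² + (8.8−6)² = 23.34.
The Normal likelihood contributes (σ²)^(−n/2) exp(−SS/(2σ²)), so the posterior is Inverse-Gamma(α + n/2, β + SS/2) = Inverse-Gamma(6, 25.67).
The mode of Inverse-Gamma(a, b) is b/(a+1) = 25.67/7 ≈ 3.667.

σ̂²_MAP = 3.667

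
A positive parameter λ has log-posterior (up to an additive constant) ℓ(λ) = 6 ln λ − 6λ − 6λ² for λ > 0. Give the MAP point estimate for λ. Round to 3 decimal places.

λ̂_MAP = 0.500

ℓ'(λ) = 6/λ − 6 − 12λ. Setting this to zero and multiplying by λ: 12λ² + 6λ − 6 = 0.
λ = (−6 + √(6² + 4·12·6)) / (2·12) = (−6 + √324) / 24 = (−6 + 18)/24 = 1/2.
ℓ''(λ) = −6/λ² − 12 < 0, confirming a maximum.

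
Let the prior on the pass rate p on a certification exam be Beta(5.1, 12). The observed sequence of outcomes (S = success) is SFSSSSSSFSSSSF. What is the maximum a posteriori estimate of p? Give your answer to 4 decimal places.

Prior: Beta(5.1, 12).
Data: 11 successes in 14 trials (from the sequence). The binomial likelihood contributes p^11(1−p)^3, so the posterior is Beta(5.1+11, 12+3) = Beta(16.1, 15).
For Beta(a, b) with a, b > 1 the mode is (a−1)/(a+b−2) = 15.1/29.1 ≈ 0.5189.

p̂_MAP = 0.5189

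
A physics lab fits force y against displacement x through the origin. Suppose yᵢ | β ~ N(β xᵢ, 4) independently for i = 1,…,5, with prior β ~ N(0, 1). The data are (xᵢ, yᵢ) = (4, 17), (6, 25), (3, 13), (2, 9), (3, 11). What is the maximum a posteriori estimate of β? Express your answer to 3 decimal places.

β̂_MAP = 3.949

log p(β | y) = −Σ(yᵢ − βxᵢ)²/(2·4) − β²/(2·1) + const.
Setting the derivative to zero: Σxᵢ(yᵢ − βxᵢ)/4 − β/1 = 0, so β = Σxᵢyᵢ / (Σxᵢ² + σ²/τ²).
Σxᵢyᵢ = 4·17 + 6·25 + 3·13 + 2·9 + 3·11 = 308; Σxᵢ² = 74; σ²/τ² = 4.
β̂_MAP = 308 / (74 + 4) = 308/78 ≈ 3.949.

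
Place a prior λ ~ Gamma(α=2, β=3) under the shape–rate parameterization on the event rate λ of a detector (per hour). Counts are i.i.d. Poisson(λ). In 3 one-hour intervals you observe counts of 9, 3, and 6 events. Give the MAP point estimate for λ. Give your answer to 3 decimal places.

Σxᵢ = 9+3+6 = 18, with n = 3.
Posterior ∝ λe^(−3λ) · λ^18e^(−3λ) = λ^19e^(−6λ), i.e. Gamma(shape=20, rate=6).
The mode of a Gamma(a, b) with a ≥ 1 (shape–rate) is (a−1)/b = 19/6 ≈ 3.167.

λ̂_MAP = 3.167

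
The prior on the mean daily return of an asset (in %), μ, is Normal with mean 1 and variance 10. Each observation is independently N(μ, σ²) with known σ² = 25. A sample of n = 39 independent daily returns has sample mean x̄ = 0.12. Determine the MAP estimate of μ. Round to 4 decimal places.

μ̂_MAP = 0.1730

n = 39, x̄ = 0.12.
For a Normal prior and Normal likelihood with known variance, the posterior is Normal; its mode equals its mean, the precision-weighted average.
Prior precision 1/σ₀² = 1/10 = 0.1; data precision n/σ² = 39/25 = 1.56.
μ̂ = (0.1·1 + 1.56·0.12) / (0.1 + 1.56) = 0.2872/1.66 = 359/2075 ≈ 0.1730.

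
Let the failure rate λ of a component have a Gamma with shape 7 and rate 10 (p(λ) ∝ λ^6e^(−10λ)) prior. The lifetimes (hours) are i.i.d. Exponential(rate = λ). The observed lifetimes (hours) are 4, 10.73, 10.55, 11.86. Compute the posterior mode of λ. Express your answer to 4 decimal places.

The Exponential(rate=λ) likelihood is ∝ λ^n e^(−λΣtᵢ). Here n = 4 and Σtᵢ = 4 + 10.73 + 10.55 + 11.86 = 37.14.
Posterior ∝ λ^6e^(−10λ) · λ^4e^(−37.14λ) = λ^10e^(−47.14λ), i.e. Gamma(11, 47.14).
Mode = (a−1)/b = 10/47.14 ≈ 0.2121.

λ̂_MAP = 0.2121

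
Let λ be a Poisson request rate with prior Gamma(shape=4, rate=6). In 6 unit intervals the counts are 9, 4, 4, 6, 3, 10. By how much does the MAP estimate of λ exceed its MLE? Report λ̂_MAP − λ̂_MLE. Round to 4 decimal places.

Σxᵢ = 36. Posterior is Gamma(40, 12); MAP = (40−1)/12 = 39/12 ≈ 3.25000.
MLE = x̄ = 36/6 ≈ 6.00000.
Difference = 39/12 − 36/6 = -11/4 ≈ -2.7500.

MAP − MLE = -2.7500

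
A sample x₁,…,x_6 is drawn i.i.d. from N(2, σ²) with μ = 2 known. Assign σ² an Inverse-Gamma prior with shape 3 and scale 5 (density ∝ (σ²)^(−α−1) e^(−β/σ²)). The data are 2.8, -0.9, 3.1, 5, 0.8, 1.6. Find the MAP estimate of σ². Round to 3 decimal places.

Sum of squared deviations about the known mean: SS = (2.8−2)² + (-0.9−2)² + (3.1−2)² + (5−2)² + (0.8−2)² + (1.6−2)² = 20.86.
The Normal likelihood contributes (σ²)^(−n/2) exp(−SS/(2σ²)), so the posterior is Inverse-Gamma(α + n/2, β + SS/2) = Inverse-Gamma(6, 15.43).
The mode of Inverse-Gamma(a, b) is b/(a+1) = 15.43/7 ≈ 2.204.

σ̂²_MAP = 2.204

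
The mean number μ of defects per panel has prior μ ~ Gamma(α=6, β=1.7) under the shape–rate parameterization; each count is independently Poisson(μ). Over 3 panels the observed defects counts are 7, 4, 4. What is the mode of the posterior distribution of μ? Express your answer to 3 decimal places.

μ̂_MAP = 4.255

Σxᵢ = 7+4+4 = 15, with n = 3.
Posterior ∝ μ^5e^(−1.7μ) · μ^15e^(−3μ) = μ^20e^(−4.7μ), i.e. Gamma(shape=21, rate=4.7).
The mode of a Gamma(a, b) with a ≥ 1 (shape–rate) is (a−1)/b = 20/4.7 ≈ 4.255.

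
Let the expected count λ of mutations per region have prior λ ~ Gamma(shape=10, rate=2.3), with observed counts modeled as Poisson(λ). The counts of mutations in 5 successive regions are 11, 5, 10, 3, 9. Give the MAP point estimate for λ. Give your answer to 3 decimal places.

λ̂_MAP = 6.438

Σxᵢ = 11+5+10+3+9 = 38, with n = 5.
Posterior ∝ λ^9e^(−2.3λ) · λ^38e^(−5λ) = λ^47e^(−7.3λ), i.e. Gamma(shape=48, rate=7.3).
The mode of a Gamma(a, b) with a ≥ 1 (shape–rate) is (a−1)/b = 47/7.3 ≈ 6.438.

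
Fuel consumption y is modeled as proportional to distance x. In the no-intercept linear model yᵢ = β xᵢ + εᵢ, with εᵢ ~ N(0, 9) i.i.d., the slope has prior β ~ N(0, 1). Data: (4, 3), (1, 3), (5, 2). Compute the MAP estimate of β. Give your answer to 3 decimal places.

log p(β | y) = −Σ(yᵢ − βxᵢ)²/(2·9) − β²/(2·1) + const.
Setting the derivative to zero: Σxᵢ(yᵢ − βxᵢ)/9 − β/1 = 0, so β = Σxᵢyᵢ / (Σxᵢ² + σ²/τ²).
Σxᵢyᵢ = 4·3 + 1·3 + 5·2 = 25; Σxᵢ² = 42; σ²/τ² = 9.
β̂_MAP = 25 / (42 + 9) = 25/51 ≈ 0.490.

β̂_MAP = 0.490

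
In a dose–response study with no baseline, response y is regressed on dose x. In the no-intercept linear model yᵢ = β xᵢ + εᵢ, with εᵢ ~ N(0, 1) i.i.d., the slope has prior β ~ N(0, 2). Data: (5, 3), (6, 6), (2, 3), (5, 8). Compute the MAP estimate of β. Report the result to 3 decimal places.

log p(β | y) = −Σ(yᵢ − βxᵢ)²/(2·1) − β²/(2·2) + const.
Setting the derivative to zero: Σxᵢ(yᵢ − βxᵢ)/1 − β/2 = 0, so β = Σxᵢyᵢ / (Σxᵢ² + σ²/τ²).
Σxᵢyᵢ = 5·3 + 6·6 + 2·3 + 5·8 = 97; Σxᵢ² = 90; σ²/τ² = 0.5.
β̂_MAP = 97 / (90 + 0.5) = 97/90.5 ≈ 1.072.

β̂_MAP = 1.072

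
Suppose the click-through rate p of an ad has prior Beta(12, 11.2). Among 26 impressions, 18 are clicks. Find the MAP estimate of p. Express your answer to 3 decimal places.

Prior: Beta(12, 11.2).
Data: 18 successes in 26 trials. The binomial likelihood contributes p^18(1−p)^8, so the posterior is Beta(12+18, 11.2+8) = Beta(30, 19.2).
For Beta(a, b) with a, b > 1 the mode is (a−1)/(a+b−2) = 29/47.2 ≈ 0.614.

p̂_MAP = 0.614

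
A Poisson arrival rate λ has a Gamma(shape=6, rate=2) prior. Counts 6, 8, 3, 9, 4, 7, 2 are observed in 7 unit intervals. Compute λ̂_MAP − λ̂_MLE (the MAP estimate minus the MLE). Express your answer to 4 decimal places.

Σxᵢ = 39. Posterior is Gamma(45, 9); MAP = (45−1)/9 = 44/9 ≈ 4.88889.
MLE = x̄ = 39/7 ≈ 5.57143.
Difference = 44/9 − 39/7 = -43/63 ≈ -0.6825.

MAP − MLE = -0.6825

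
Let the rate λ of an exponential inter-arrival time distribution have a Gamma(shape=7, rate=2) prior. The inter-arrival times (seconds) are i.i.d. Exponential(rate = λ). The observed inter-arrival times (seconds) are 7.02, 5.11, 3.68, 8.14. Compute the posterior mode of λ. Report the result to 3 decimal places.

λ̂_MAP = 0.385

The Exponential(rate=λ) likelihood is ∝ λ^n e^(−λΣtᵢ). Here n = 4 and Σtᵢ = 7.02 + 5.11 + 3.68 + 8.14 = 23.95.
Posterior ∝ λ^6e^(−2λ) · λ^4e^(−23.95λ) = λ^10e^(−25.95λ), i.e. Gamma(11, 25.95).
Mode = (a−1)/b = 10/25.95 ≈ 0.385.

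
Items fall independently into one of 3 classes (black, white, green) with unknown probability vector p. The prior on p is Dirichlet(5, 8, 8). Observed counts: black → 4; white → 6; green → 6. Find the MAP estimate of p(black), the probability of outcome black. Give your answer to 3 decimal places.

MAP estimate of p(black) = 0.235

The posterior is Dirichlet(αᵢ + nᵢ) = Dirichlet(9, 14, 14).
For a Dirichlet(a₁,…,a_K) with all aᵢ > 1, the mode has j-th component (aⱼ − 1)/(Σaᵢ − K).
Here Σaᵢ = 37 and K = 3, so p(black) = (9 − 1)/(37 − 3) = 8/34 ≈ 0.235.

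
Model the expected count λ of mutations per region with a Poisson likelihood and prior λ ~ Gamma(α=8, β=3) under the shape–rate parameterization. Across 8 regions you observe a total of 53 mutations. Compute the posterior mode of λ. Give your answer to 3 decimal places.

Σxᵢ = 53, n = 8.
Posterior ∝ λ^7e^(−3λ) · λ^53e^(−8λ) = λ^60e^(−11λ), i.e. Gamma(shape=61, rate=11).
The mode of a Gamma(a, b) with a ≥ 1 (shape–rate) is (a−1)/b = 60/11 ≈ 5.455.

λ̂_MAP = 5.455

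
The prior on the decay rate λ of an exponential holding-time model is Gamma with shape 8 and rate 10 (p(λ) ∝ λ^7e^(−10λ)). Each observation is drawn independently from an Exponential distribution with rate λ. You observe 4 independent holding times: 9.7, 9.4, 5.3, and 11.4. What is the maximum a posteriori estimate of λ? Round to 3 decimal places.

λ̂_MAP = 0.240

The Exponential(rate=λ) likelihood is ∝ λ^n e^(−λΣtᵢ). Here n = 4 and Σtᵢ = 9.7 + 9.4 + 5.3 + 11.4 = 35.8.
Posterior ∝ λ^7e^(−10λ) · λ^4e^(−35.8λ) = λ^11e^(−45.8λ), i.e. Gamma(12, 45.8).
Mode = (a−1)/b = 11/45.8 ≈ 0.240.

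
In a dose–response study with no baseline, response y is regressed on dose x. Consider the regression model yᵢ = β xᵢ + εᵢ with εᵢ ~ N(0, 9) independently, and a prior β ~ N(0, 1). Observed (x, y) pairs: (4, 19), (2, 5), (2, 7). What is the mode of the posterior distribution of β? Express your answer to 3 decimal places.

log p(β | y) = −Σ(yᵢ − βxᵢ)²/(2·9) − β²/(2·1) + const.
Setting the derivative to zero: Σxᵢ(yᵢ − βxᵢ)/9 − β/1 = 0, so β = Σxᵢyᵢ / (Σxᵢ² + σ²/τ²).
Σxᵢyᵢ = 4·19 + 2·5 + 2·7 = 100; Σxᵢ² = 24; σ²/τ² = 9.
β̂_MAP = 100 / (24 + 9) = 100/33 ≈ 3.030.

β̂_MAP = 3.030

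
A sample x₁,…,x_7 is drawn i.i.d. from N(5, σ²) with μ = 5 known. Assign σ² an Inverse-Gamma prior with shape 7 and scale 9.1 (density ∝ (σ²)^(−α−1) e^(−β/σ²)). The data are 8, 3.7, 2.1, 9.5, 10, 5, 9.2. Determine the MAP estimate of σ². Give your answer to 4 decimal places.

Sum of squared deviations about the known mean: SS = (8−5)² + (3.7−5)² + (2.1−5)² + (9.5−5)² + (10−5)² + (5−5)² + (9.2−5)² = 81.99.
The Normal likelihood contributes (σ²)^(−n/2) exp(−SS/(2σ²)), so the posterior is Inverse-Gamma(α + n/2, β + SS/2) = Inverse-Gamma(10.5, 50.095).
The mode of Inverse-Gamma(a, b) is b/(a+1) = 50.095/11.5 ≈ 4.3561.

σ̂²_MAP = 4.3561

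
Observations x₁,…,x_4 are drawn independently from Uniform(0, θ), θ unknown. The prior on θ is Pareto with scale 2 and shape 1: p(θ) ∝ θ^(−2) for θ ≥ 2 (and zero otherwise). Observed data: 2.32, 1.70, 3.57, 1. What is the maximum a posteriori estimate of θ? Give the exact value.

The Uniform(0, θ) likelihood is θ^(−n) for θ ≥ max(xᵢ), zero otherwise. Here max(xᵢ) = 3.57.
Posterior ∝ θ^(−2) · θ^(−4) = θ^(−6) on θ ≥ max(2, 3.57) = 3.57.
This density is strictly decreasing in θ, so the posterior mode lies at the lower boundary of the support.

θ̂_MAP = 3.57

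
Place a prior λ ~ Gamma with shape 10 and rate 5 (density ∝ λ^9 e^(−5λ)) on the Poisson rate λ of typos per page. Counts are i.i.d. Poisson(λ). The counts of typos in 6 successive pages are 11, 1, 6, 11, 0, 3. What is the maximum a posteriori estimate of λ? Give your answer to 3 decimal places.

Σxᵢ = 11+1+6+11+0+3 = 32, with n = 6.
Posterior ∝ λ^9e^(−5λ) · λ^32e^(−6λ) = λ^41e^(−11λ), i.e. Gamma(shape=42, rate=11).
The mode of a Gamma(a, b) with a ≥ 1 (shape–rate) is (a−1)/b = 41/11 ≈ 3.727.

λ̂_MAP = 3.727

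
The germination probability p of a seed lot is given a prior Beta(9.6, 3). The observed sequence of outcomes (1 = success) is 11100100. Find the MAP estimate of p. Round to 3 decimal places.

p̂_MAP = 0.677

Prior: Beta(9.6, 3).
Data: 4 successes in 8 trials (from the sequence). The binomial likelihood contributes p^4(1−p)^4, so the posterior is Beta(9.6+4, 3+4) = Beta(13.6, 7).
For Beta(a, b) with a, b > 1 the mode is (a−1)/(a+b−2) = 12.6/18.6 ≈ 0.677.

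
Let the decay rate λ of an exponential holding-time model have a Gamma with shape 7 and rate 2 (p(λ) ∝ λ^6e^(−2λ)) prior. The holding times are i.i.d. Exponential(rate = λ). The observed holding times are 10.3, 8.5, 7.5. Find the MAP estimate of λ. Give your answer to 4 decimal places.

λ̂_MAP = 0.3180

The Exponential(rate=λ) likelihood is ∝ λ^n e^(−λΣtᵢ). Here n = 3 and Σtᵢ = 10.3 + 8.5 + 7.5 = 26.3.
Posterior ∝ λ^6e^(−2λ) · λ^3e^(−26.3λ) = λ^9e^(−28.3λ), i.e. Gamma(10, 28.3).
Mode = (a−1)/b = 9/28.3 ≈ 0.3180.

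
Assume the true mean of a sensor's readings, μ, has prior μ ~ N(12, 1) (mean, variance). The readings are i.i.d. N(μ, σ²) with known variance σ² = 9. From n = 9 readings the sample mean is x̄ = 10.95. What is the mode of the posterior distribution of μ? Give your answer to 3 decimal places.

μ̂_MAP = 11.475

n = 9, x̄ = 10.95.
For a Normal prior and Normal likelihood with known variance, the posterior is Normal; its mode equals its mean, the precision-weighted average.
Prior precision 1/σ₀² = 1/1 = 1; data precision n/σ² = 9/9 = 1.
μ̂ = (1·12 + 1·10.95) / (1 + 1) = 22.95/2 = 11.475.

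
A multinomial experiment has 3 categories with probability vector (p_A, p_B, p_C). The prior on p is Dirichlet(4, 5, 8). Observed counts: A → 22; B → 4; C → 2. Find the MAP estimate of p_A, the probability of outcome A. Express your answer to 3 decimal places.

The posterior is Dirichlet(αᵢ + nᵢ) = Dirichlet(26, 9, 10).
For a Dirichlet(a₁,…,a_K) with all aᵢ > 1, the mode has j-th component (aⱼ − 1)/(Σaᵢ − K).
Here Σaᵢ = 45 and K = 3, so p_A = (26 − 1)/(45 − 3) = 25/42 ≈ 0.595.

MAP estimate of p_A = 0.595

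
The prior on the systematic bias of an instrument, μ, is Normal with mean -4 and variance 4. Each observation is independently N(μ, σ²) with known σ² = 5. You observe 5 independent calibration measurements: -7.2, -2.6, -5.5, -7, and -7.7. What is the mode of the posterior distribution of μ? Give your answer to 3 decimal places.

n = 5; x̄ = ((-7.2) + (-2.6) + (-5.5) + (-7) + (-7.7))/5 = -30/5 = -6.
For a Normal prior and Normal likelihood with known variance, the posterior is Normal; its mode equals its mean, the precision-weighted average.
Prior precision 1/σ₀² = 1/4 = 0.25; data precision n/σ² = 5/5 = 1.
μ̂ = (0.25·(-4) + 1·(-6)) / (0.25 + 1) = (-7)/1.25 = -5.600.

μ̂_MAP = -5.600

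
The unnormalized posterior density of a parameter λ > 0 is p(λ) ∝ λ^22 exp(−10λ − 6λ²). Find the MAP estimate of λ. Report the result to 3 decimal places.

λ̂_MAP = 1.000

ℓ'(λ) = 22/λ − 10 − 12λ. Setting this to zero and multiplying by λ: 12λ² + 10λ − 22 = 0.
λ = (−10 + √(10² + 4·12·22)) / (2·12) = (−10 + √1156) / 24 = (−10 + 34)/24 = 1.
ℓ''(λ) = −22/λ² − 12 < 0, confirming a maximum.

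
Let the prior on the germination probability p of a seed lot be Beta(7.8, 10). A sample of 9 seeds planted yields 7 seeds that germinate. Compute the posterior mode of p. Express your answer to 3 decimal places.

p̂_MAP = 0.556

Prior: Beta(7.8, 10).
Data: 7 successes in 9 trials. The binomial likelihood contributes p^7(1−p)^2, so the posterior is Beta(7.8+7, 10+2) = Beta(14.8, 12).
For Beta(a, b) with a, b > 1 the mode is (a−1)/(a+b−2) = 13.8/24.8 ≈ 0.556.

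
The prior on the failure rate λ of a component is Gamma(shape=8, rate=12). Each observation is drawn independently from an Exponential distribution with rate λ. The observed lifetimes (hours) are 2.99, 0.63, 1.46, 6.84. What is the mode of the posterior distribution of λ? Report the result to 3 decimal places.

λ̂_MAP = 0.460

The Exponential(rate=λ) likelihood is ∝ λ^n e^(−λΣtᵢ). Here n = 4 and Σtᵢ = 2.99 + 0.63 + 1.46 + 6.84 = 11.92.
Posterior ∝ λ^7e^(−12λ) · λ^4e^(−11.92λ) = λ^11e^(−23.92λ), i.e. Gamma(12, 23.92).
Mode = (a−1)/b = 11/23.92 ≈ 0.460.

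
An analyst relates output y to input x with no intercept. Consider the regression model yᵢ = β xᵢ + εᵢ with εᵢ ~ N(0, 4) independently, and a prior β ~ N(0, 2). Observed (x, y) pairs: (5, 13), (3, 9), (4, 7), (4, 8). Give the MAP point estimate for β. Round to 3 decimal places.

log p(β | y) = −Σ(yᵢ − βxᵢ)²/(2·4) − β²/(2·2) + const.
Setting the derivative to zero: Σxᵢ(yᵢ − βxᵢ)/4 − β/2 = 0, so β = Σxᵢyᵢ / (Σxᵢ² + σ²/τ²).
Σxᵢyᵢ = 5·13 + 3·9 + 4·7 + 4·8 = 152; Σxᵢ² = 66; σ²/τ² = 2.
β̂_MAP = 152 / (66 + 2) = 152/68 ≈ 2.235.

β̂_MAP = 2.235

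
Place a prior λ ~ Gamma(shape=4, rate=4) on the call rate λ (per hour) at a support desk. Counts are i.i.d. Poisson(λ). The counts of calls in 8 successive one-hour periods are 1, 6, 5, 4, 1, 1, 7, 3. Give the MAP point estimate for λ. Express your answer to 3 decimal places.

λ̂_MAP = 2.583

Σxᵢ = 1+6+5+4+1+1+7+3 = 28, with n = 8.
Posterior ∝ λ^3e^(−4λ) · λ^28e^(−8λ) = λ^31e^(−12λ), i.e. Gamma(shape=32, rate=12).
The mode of a Gamma(a, b) with a ≥ 1 (shape–rate) is (a−1)/b = 31/12 ≈ 2.583.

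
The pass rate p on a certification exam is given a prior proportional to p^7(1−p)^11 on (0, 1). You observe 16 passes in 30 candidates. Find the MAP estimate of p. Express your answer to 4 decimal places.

The prior density ∝ p^7(1−p)^11 is the kernel of Beta(8, 12).
Data: 16 successes in 30 trials. The binomial likelihood contributes p^16(1−p)^14, so the posterior is Beta(8+16, 12+14) = Beta(24, 26).
For Beta(a, b) with a, b > 1 the mode is (a−1)/(a+b−2) = 23/48 ≈ 0.4792.

p̂_MAP = 0.4792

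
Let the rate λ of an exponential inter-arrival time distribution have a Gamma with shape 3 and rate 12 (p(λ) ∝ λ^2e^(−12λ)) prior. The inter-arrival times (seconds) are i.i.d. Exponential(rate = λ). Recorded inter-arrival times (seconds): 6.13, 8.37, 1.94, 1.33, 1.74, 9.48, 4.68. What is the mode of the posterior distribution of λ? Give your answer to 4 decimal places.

The Exponential(rate=λ) likelihood is ∝ λ^n e^(−λΣtᵢ). Here n = 7 and Σtᵢ = 6.13 + 8.37 + 1.94 + 1.33 + 1.74 + 9.48 + 4.68 = 33.67.
Posterior ∝ λ^2e^(−12λ) · λ^7e^(−33.67λ) = λ^9e^(−45.67λ), i.e. Gamma(10, 45.67).
Mode = (a−1)/b = 9/45.67 ≈ 0.1971.

λ̂_MAP = 0.1971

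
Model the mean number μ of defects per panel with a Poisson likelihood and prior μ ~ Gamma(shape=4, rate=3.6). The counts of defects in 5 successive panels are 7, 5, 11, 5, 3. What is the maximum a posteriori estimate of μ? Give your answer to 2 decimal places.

Σxᵢ = 7+5+11+5+3 = 31, with n = 5.
Posterior ∝ μ^3e^(−3.6μ) · μ^31e^(−5μ) = μ^34e^(−8.6μ), i.e. Gamma(shape=35, rate=8.6).
The mode of a Gamma(a, b) with a ≥ 1 (shape–rate) is (a−1)/b = 34/8.6 ≈ 3.95.

μ̂_MAP = 3.95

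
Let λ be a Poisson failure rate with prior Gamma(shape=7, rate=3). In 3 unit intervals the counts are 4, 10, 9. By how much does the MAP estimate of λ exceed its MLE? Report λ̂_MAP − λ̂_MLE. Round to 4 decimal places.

MAP − MLE = -2.8333

Σxᵢ = 23. Posterior is Gamma(30, 6); MAP = (30−1)/6 = 29/6 ≈ 4.83333.
MLE = x̄ = 23/3 ≈ 7.66667.
Difference = 29/6 − 23/3 = -17/6 ≈ -2.8333.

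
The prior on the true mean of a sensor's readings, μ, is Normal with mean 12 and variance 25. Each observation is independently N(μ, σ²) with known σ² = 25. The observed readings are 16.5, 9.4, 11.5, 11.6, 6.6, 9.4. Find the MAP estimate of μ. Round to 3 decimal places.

μ̂_MAP = 11.000

n = 6; x̄ = (16.5 + 9.4 + 11.5 + 11.6 + 6.6 + 9.4)/6 = 65/6 = 65/6 ≈ 10.8333.
For a Normal prior and Normal likelihood with known variance, the posterior is Normal; its mode equals its mean, the precision-weighted average.
Prior precision 1/σ₀² = 1/25 = 0.04; data precision n/σ² = 6/25 = 0.24.
μ̂ = (0.04·12 + 0.24·(65/6)) / (0.04 + 0.24) = 3.08/0.28 = 11.000.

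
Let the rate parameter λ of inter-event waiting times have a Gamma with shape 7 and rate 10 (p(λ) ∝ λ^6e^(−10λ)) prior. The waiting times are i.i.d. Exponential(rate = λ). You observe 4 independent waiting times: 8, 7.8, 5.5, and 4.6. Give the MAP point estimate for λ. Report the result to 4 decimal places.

λ̂_MAP = 0.2786

The Exponential(rate=λ) likelihood is ∝ λ^n e^(−λΣtᵢ). Here n = 4 and Σtᵢ = 8 + 7.8 + 5.5 + 4.6 = 25.9.
Posterior ∝ λ^6e^(−10λ) · λ^4e^(−25.9λ) = λ^10e^(−35.9λ), i.e. Gamma(11, 35.9).
Mode = (a−1)/b = 10/35.9 ≈ 0.2786.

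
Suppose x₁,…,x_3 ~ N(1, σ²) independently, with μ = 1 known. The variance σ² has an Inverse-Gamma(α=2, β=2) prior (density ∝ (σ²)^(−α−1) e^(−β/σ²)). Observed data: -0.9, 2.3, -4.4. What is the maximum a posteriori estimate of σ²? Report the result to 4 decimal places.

Sum of squared deviations about the known mean: SS = (-0.9−1)² + (2.3−1)² + (-4.4−1)² = 34.46.
The Normal likelihood contributes (σ²)^(−n/2) exp(−SS/(2σ²)), so the posterior is Inverse-Gamma(α + n/2, β + SS/2) = Inverse-Gamma(3.5, 19.23).
The mode of Inverse-Gamma(a, b) is b/(a+1) = 19.23/4.5 ≈ 4.2733.

σ̂²_MAP = 4.2733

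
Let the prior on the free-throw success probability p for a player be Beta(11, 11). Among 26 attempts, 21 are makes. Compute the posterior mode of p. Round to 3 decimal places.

Prior: Beta(11, 11).
Data: 21 successes in 26 trials. The binomial likelihood contributes p^21(1−p)^5, so the posterior is Beta(11+21, 11+5) = Beta(32, 16).
For Beta(a, b) with a, b > 1 the mode is (a−1)/(a+b−2) = 31/46 ≈ 0.674.

p̂_MAP = 0.674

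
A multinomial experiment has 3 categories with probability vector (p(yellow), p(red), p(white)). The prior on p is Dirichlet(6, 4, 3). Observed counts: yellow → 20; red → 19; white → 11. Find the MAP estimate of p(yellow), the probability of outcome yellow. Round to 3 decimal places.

MAP estimate of p(yellow) = 0.417

The posterior is Dirichlet(αᵢ + nᵢ) = Dirichlet(26, 23, 14).
For a Dirichlet(a₁,…,a_K) with all aᵢ > 1, the mode has j-th component (aⱼ − 1)/(Σaᵢ − K).
Here Σaᵢ = 63 and K = 3, so p(yellow) = (26 − 1)/(63 − 3) = 25/60 ≈ 0.417.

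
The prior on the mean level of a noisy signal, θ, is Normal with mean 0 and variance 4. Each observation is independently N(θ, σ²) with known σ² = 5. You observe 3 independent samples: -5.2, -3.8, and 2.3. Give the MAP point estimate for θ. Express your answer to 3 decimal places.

n = 3; x̄ = ((-5.2) + (-3.8) + 2.3)/3 = -6.7/3 = -67/30 ≈ -2.2333.
For a Normal prior and Normal likelihood with known variance, the posterior is Normal; its mode equals its mean, the precision-weighted average.
Prior precision 1/σ₀² = 1/4 = 0.25; data precision n/σ² = 3/5 = 0.6.
θ̂ = (0.25·0 + 0.6·(-67/30)) / (0.25 + 0.6) = (-1.34)/0.85 = -134/85 ≈ -1.576.

θ̂_MAP = -1.576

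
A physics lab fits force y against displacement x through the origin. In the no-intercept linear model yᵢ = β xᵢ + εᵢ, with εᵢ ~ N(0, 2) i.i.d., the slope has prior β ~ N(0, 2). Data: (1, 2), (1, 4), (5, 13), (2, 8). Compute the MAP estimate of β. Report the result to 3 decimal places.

log p(β | y) = −Σ(yᵢ − βxᵢ)²/(2·2) − β²/(2·2) + const.
Setting the derivative to zero: Σxᵢ(yᵢ − βxᵢ)/2 − β/2 = 0, so β = Σxᵢyᵢ / (Σxᵢ² + σ²/τ²).
Σxᵢyᵢ = 1·2 + 1·4 + 5·13 + 2·8 = 87; Σxᵢ² = 31; σ²/τ² = 1.
β̂_MAP = 87 / (31 + 1) = 87/32 ≈ 2.719.

β̂_MAP = 2.719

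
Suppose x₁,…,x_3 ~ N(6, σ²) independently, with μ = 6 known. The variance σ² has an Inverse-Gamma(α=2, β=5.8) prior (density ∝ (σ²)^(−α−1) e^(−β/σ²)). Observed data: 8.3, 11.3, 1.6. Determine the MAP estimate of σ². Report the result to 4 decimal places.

Sum of squared deviations about the known mean: SS = (8.3−6)² + (11.3−6)² + (1.6−6)² = 52.74.
The Normal likelihood contributes (σ²)^(−n/2) exp(−SS/(2σ²)), so the posterior is Inverse-Gamma(α + n/2, β + SS/2) = Inverse-Gamma(3.5, 32.17).
The mode of Inverse-Gamma(a, b) is b/(a+1) = 32.17/4.5 ≈ 7.1489.

σ̂²_MAP = 7.1489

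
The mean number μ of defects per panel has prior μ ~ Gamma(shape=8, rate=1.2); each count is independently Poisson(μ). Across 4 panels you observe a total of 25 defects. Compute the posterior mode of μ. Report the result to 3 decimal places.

μ̂_MAP = 6.154

Σxᵢ = 25, n = 4.
Posterior ∝ μ^7e^(−1.2μ) · μ^25e^(−4μ) = μ^32e^(−5.2μ), i.e. Gamma(shape=33, rate=5.2).
The mode of a Gamma(a, b) with a ≥ 1 (shape–rate) is (a−1)/b = 32/5.2 ≈ 6.154.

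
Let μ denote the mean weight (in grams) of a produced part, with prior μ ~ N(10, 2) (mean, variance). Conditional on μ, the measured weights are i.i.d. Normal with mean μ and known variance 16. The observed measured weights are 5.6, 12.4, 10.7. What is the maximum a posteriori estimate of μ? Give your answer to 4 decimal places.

μ̂_MAP = 9.8818

n = 3; x̄ = (5.6 + 12.4 + 10.7)/3 = 28.7/3 = 287/30 ≈ 9.5667.
For a Normal prior and Normal likelihood with known variance, the posterior is Normal; its mode equals its mean, the precision-weighted average.
Prior precision 1/σ₀² = 1/2 = 0.5; data precision n/σ² = 3/16 = 0.1875.
μ̂ = (0.5·10 + 0.1875·(287/30)) / (0.5 + 0.1875) = 6.79375/0.6875 = 1087/110 ≈ 9.8818.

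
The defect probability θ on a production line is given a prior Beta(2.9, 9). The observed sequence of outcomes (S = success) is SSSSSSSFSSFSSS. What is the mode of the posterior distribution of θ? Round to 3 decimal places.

θ̂_MAP = 0.582

Prior: Beta(2.9, 9).
Data: 12 successes in 14 trials (from the sequence). The binomial likelihood contributes θ^12(1−θ)^2, so the posterior is Beta(2.9+12, 9+2) = Beta(14.9, 11).
For Beta(a, b) with a, b > 1 the mode is (a−1)/(a+b−2) = 13.9/23.9 ≈ 0.582.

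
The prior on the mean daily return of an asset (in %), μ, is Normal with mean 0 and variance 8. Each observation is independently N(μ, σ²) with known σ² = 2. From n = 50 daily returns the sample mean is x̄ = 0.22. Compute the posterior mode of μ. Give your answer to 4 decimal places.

μ̂_MAP = 0.2189

n = 50, x̄ = 0.22.
For a Normal prior and Normal likelihood with known variance, the posterior is Normal; its mode equals its mean, the precision-weighted average.
Prior precision 1/σ₀² = 1/8 = 0.125; data precision n/σ² = 50/2 = 25.
μ̂ = (0.125·0 + 25·0.22) / (0.125 + 25) = 5.5/25.125 = 44/201 ≈ 0.2189.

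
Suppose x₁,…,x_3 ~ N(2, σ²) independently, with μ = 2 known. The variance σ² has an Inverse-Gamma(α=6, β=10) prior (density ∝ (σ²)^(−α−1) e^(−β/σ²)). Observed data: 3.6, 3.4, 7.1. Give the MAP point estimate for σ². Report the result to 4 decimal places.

Sum of squared deviations about the known mean: SS = (3.6−2)² + (3.4−2)² + (7.1−2)² = 30.53.
The Normal likelihood contributes (σ²)^(−n/2) exp(−SS/(2σ²)), so the posterior is Inverse-Gamma(α + n/2, β + SS/2) = Inverse-Gamma(7.5, 25.265).
The mode of Inverse-Gamma(a, b) is b/(a+1) = 25.265/8.5 ≈ 2.9724.

σ̂²_MAP = 2.9724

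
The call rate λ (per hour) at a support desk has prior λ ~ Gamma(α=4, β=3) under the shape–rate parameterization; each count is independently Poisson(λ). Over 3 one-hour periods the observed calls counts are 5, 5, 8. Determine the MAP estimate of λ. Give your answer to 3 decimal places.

Σxᵢ = 5+5+8 = 18, with n = 3.
Posterior ∝ λ^3e^(−3λ) · λ^18e^(−3λ) = λ^21e^(−6λ), i.e. Gamma(shape=22, rate=6).
The mode of a Gamma(a, b) with a ≥ 1 (shape–rate) is (a−1)/b = 21/6 ≈ 3.500.

λ̂_MAP = 3.500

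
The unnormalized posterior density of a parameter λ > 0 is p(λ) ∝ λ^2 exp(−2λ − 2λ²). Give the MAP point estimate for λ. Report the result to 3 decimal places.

λ̂_MAP = 0.500

ℓ'(λ) = 2/λ − 2 − 4λ. Setting this to zero and multiplying by λ: 4λ² + 2λ − 2 = 0.
λ = (−2 + √(2² + 4·4·2)) / (2·4) = (−2 + √36) / 8 = (−2 + 6)/8 = 1/2.
ℓ''(λ) = −2/λ² − 4 < 0, confirming a maximum.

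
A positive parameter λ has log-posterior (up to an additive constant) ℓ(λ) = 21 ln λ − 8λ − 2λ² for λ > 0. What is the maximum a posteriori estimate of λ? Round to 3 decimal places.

ℓ'(λ) = 21/λ − 8 − 4λ. Setting this to zero and multiplying by λ: 4λ² + 8λ − 21 = 0.
λ = (−8 + √(8² + 4·4·21)) / (2·4) = (−8 + √400) / 8 = (−8 + 20)/8 = 3/2.
ℓ''(λ) = −21/λ² − 4 < 0, confirming a maximum.

λ̂_MAP = 1.500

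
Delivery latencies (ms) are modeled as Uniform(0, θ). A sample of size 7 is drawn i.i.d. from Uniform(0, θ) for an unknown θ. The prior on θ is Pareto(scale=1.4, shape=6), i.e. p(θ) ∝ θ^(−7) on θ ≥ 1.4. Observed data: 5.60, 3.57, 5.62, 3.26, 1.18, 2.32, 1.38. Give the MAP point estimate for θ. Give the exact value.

The Uniform(0, θ) likelihood is θ^(−n) for θ ≥ max(xᵢ), zero otherwise. Here max(xᵢ) = 5.62.
Posterior ∝ θ^(−7) · θ^(−7) = θ^(−14) on θ ≥ max(1.4, 5.62) = 5.62.
This density is strictly decreasing in θ, so the posterior mode lies at the lower boundary of the support.

θ̂_MAP = 5.62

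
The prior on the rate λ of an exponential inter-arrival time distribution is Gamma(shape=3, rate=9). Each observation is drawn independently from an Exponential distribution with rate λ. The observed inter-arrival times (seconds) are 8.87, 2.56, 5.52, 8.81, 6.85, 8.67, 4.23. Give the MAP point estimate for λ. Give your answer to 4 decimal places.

λ̂_MAP = 0.1651

The Exponential(rate=λ) likelihood is ∝ λ^n e^(−λΣtᵢ). Here n = 7 and Σtᵢ = 8.87 + 2.56 + 5.52 + 8.81 + 6.85 + 8.67 + 4.23 = 45.51.
Posterior ∝ λ^2e^(−9λ) · λ^7e^(−45.51λ) = λ^9e^(−54.51λ), i.e. Gamma(10, 54.51).
Mode = (a−1)/b = 9/54.51 ≈ 0.1651.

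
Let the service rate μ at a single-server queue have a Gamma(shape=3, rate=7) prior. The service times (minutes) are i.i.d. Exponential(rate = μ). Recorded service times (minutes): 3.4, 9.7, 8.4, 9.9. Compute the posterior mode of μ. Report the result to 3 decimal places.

The Exponential(rate=μ) likelihood is ∝ μ^n e^(−μΣtᵢ). Here n = 4 and Σtᵢ = 3.4 + 9.7 + 8.4 + 9.9 = 31.4.
Posterior ∝ μ^2e^(−7μ) · μ^4e^(−31.4μ) = μ^6e^(−38.4μ), i.e. Gamma(7, 38.4).
Mode = (a−1)/b = 6/38.4 ≈ 0.156.

μ̂_MAP = 0.156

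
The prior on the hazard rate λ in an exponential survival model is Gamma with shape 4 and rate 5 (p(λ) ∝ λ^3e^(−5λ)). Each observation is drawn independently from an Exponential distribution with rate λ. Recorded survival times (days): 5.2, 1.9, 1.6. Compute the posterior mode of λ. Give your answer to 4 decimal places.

λ̂_MAP = 0.4380

The Exponential(rate=λ) likelihood is ∝ λ^n e^(−λΣtᵢ). Here n = 3 and Σtᵢ = 5.2 + 1.9 + 1.6 = 8.7.
Posterior ∝ λ^3e^(−5λ) · λ^3e^(−8.7λ) = λ^6e^(−13.7λ), i.e. Gamma(7, 13.7).
Mode = (a−1)/b = 6/13.7 ≈ 0.4380.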